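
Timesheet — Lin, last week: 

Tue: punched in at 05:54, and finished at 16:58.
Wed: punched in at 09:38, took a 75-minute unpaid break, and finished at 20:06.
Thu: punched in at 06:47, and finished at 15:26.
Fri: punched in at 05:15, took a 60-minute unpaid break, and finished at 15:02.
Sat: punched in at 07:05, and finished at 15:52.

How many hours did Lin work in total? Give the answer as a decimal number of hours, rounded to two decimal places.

46.50 hours

Tue: 05:54–16:58 = 11 h 4 min
Wed: 09:38–20:06 = 10 h 28 min; less 75 min break → 9 h 13 min
Thu: 06:47–15:26 = 8 h 39 min
Fri: 05:15–15:02 = 9 h 47 min; less 60 min break → 8 h 47 min
Sat: 07:05–15:52 = 8 h 47 min
Total: 11 h 4 min + 9 h 13 min + 8 h 39 min + 8 h 47 min + 8 h 47 min = 46 h 30 min.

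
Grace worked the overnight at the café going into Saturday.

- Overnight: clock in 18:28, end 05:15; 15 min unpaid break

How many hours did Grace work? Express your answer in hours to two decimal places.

Overnight: 18:28 → midnight = 5 h 32 min; midnight → 05:15 = 5 h 15 min; span 10 h 47 min; less 15 min break → 10 h 32 min

10.53 hours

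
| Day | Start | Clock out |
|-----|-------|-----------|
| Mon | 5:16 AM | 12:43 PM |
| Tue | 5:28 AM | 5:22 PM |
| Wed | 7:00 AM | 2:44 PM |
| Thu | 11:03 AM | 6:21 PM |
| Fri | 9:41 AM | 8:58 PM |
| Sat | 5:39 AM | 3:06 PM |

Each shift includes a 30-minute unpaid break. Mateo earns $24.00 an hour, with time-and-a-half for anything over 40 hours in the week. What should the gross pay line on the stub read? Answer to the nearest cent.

$1396.20

Mon: 5:16 AM–12:43 PM = 7 h 27 min; less 30 min break → 6 h 57 min
Tue: 5:28 AM–5:22 PM = 11 h 54 min; less 30 min break → 11 h 24 min
Wed: 7:00 AM–2:44 PM = 7 h 44 min; less 30 min break → 7 h 14 min
Thu: 11:03 AM–6:21 PM = 7 h 18 min; less 30 min break → 6 h 48 min
Fri: 9:41 AM–8:58 PM = 11 h 17 min; less 30 min break → 10 h 47 min
Sat: 5:39 AM–3:06 PM = 9 h 27 min; less 30 min break → 8 h 57 min
Total worked: 52 h 7 min = 3127 min.
Regular 40 h 0 min = 2400 min at $24.00/h; overtime 12 h 7 min = 727 min at $36.00/h.
Pay = (2400 × $24.00 + 727 × $36.00) ÷ 60 = $1396.20.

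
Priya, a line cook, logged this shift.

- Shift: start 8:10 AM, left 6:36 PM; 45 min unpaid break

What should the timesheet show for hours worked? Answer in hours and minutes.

9 h 41 min

Shift: 8:10 AM–6:36 PM = 10 h 26 min; less 45 min break → 9 h 41 min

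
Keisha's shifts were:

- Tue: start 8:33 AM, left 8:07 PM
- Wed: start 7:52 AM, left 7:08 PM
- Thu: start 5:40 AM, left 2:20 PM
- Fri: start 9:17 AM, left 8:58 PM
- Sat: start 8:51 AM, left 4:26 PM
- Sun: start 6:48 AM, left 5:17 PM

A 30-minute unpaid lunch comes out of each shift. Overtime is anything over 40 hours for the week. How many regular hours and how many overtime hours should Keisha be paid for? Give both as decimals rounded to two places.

Tue: 8:33 AM–8:07 PM = 11 h 34 min; less 30 min break → 11 h 4 min
Wed: 7:52 AM–7:08 PM = 11 h 16 min; less 30 min break → 10 h 46 min
Thu: 5:40 AM–2:20 PM = 8 h 40 min; less 30 min break → 8 h 10 min
Fri: 9:17 AM–8:58 PM = 11 h 41 min; less 30 min break → 11 h 11 min
Sat: 8:51 AM–4:26 PM = 7 h 35 min; less 30 min break → 7 h 5 min
Sun: 6:48 AM–5:17 PM = 10 h 29 min; less 30 min break → 9 h 59 min
Total worked: 58 h 15 min = 58.25 h.
Threshold 40 h → overtime 18 h 15 min, regular 40 h 0 min.

Regular 40.00 hours, overtime 18.25 hours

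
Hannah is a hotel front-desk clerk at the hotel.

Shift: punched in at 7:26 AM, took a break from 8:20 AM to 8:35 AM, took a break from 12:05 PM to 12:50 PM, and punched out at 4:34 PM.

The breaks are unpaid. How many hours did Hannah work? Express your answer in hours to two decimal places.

8.13 hours

Shift: 7:26 AM–4:34 PM = 9 h 8 min; less 60 min break → 8 h 8 min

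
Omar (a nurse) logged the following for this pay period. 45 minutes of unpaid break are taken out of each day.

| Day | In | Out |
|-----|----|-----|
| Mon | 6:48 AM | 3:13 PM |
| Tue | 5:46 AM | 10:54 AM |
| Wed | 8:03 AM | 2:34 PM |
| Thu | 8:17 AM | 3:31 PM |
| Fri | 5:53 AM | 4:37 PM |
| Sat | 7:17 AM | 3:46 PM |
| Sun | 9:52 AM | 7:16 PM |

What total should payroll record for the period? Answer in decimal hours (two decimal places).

50.67 hours

Mon: 6:48 AM–3:13 PM = 8 h 25 min; less 45 min break → 7 h 40 min
Tue: 5:46 AM–10:54 AM = 5 h 8 min; less 45 min break → 4 h 23 min
Wed: 8:03 AM–2:34 PM = 6 h 31 min; less 45 min break → 5 h 46 min
Thu: 8:17 AM–3:31 PM = 7 h 14 min; less 45 min break → 6 h 29 min
Fri: 5:53 AM–4:37 PM = 10 h 44 min; less 45 min break → 9 h 59 min
Sat: 7:17 AM–3:46 PM = 8 h 29 min; less 45 min break → 7 h 44 min
Sun: 9:52 AM–7:16 PM = 9 h 24 min; less 45 min break → 8 h 39 min
Total: 7 h 40 min + 4 h 23 min + 5 h 46 min + 6 h 29 min + 9 h 59 min + 7 h 44 min + 8 h 39 min = 50 h 40 min.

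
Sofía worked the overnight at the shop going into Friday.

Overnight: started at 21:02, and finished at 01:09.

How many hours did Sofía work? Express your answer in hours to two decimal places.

Overnight: 21:02 → midnight = 2 h 58 min; midnight → 01:09 = 1 h 9 min; span 4 h 7 min

4.12 hours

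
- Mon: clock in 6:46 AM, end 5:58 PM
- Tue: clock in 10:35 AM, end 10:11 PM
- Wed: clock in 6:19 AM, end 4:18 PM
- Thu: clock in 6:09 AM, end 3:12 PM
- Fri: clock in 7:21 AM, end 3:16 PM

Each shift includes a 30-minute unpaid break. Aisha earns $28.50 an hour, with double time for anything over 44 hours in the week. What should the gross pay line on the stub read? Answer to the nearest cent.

$1439.25

Mon: 6:46 AM–5:58 PM = 11 h 12 min; less 30 min break → 10 h 42 min
Tue: 10:35 AM–10:11 PM = 11 h 36 min; less 30 min break → 11 h 6 min
Wed: 6:19 AM–4:18 PM = 9 h 59 min; less 30 min break → 9 h 29 min
Thu: 6:09 AM–3:12 PM = 9 h 3 min; less 30 min break → 8 h 33 min
Fri: 7:21 AM–3:16 PM = 7 h 55 min; less 30 min break → 7 h 25 min
Total worked: 47 h 15 min = 2835 min.
Regular 44 h 0 min = 2640 min at $28.50/h; overtime 3 h 15 min = 195 min at $57.00/h.
Pay = (2640 × $28.50 + 195 × $57.00) ÷ 60 = $1439.25.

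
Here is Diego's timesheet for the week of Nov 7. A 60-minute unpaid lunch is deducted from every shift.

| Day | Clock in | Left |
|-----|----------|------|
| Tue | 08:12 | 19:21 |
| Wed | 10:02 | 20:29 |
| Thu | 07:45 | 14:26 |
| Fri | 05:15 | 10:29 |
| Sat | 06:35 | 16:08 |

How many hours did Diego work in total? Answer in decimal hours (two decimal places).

Tue: 08:12–19:21 = 11 h 9 min; less 60 min break → 10 h 9 min
Wed: 10:02–20:29 = 10 h 27 min; less 60 min break → 9 h 27 min
Thu: 07:45–14:26 = 6 h 41 min; less 60 min break → 5 h 41 min
Fri: 05:15–10:29 = 5 h 14 min; less 60 min break → 4 h 14 min
Sat: 06:35–16:08 = 9 h 33 min; less 60 min break → 8 h 33 min
Total: 10 h 9 min + 9 h 27 min + 5 h 41 min + 4 h 14 min + 8 h 33 min = 38 h 4 min.

38.07 hours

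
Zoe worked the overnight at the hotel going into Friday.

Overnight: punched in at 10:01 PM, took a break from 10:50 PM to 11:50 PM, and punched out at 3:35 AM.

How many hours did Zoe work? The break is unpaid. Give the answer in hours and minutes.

4 h 34 min

Overnight: 10:01 PM → midnight = 1 h 59 min; midnight → 3:35 AM = 3 h 35 min; span 5 h 34 min; less 60 min break → 4 h 34 min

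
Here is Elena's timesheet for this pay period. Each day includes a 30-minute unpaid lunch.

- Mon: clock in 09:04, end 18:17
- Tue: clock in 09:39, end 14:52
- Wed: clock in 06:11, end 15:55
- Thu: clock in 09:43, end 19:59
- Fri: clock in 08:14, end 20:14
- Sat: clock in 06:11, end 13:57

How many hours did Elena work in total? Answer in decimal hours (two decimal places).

51.20 hours

Mon: 09:04–18:17 = 9 h 13 min; less 30 min break → 8 h 43 min
Tue: 09:39–14:52 = 5 h 13 min; less 30 min break → 4 h 43 min
Wed: 06:11–15:55 = 9 h 44 min; less 30 min break → 9 h 14 min
Thu: 09:43–19:59 = 10 h 16 min; less 30 min break → 9 h 46 min
Fri: 08:14–20:14 = 12 h 0 min; less 30 min break → 11 h 30 min
Sat: 06:11–13:57 = 7 h 46 min; less 30 min break → 7 h 16 min
Total: 8 h 43 min + 4 h 43 min + 9 h 14 min + 9 h 46 min + 11 h 30 min + 7 h 16 min = 51 h 12 min.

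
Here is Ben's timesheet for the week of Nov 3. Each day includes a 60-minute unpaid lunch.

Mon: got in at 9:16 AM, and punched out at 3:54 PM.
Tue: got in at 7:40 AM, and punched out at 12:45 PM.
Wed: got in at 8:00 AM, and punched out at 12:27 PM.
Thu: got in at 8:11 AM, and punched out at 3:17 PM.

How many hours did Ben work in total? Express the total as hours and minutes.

19 h 16 min

Mon: 9:16 AM–3:54 PM = 6 h 38 min; less 60 min break → 5 h 38 min
Tue: 7:40 AM–12:45 PM = 5 h 5 min; less 60 min break → 4 h 5 min
Wed: 8:00 AM–12:27 PM = 4 h 27 min; less 60 min break → 3 h 27 min
Thu: 8:11 AM–3:17 PM = 7 h 6 min; less 60 min break → 6 h 6 min
Total: 5 h 38 min + 4 h 5 min + 3 h 27 min + 6 h 6 min = 19 h 16 min.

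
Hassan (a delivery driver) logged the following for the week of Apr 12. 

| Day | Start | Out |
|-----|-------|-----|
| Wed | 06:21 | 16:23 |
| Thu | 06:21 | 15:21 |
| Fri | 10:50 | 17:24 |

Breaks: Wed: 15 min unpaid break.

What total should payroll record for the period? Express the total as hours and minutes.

Wed: 06:21–16:23 = 10 h 2 min; less 15 min break → 9 h 47 min
Thu: 06:21–15:21 = 9 h 0 min
Fri: 10:50–17:24 = 6 h 34 min
Total: 9 h 47 min + 9 h 0 min + 6 h 34 min = 25 h 21 min.

25 h 21 min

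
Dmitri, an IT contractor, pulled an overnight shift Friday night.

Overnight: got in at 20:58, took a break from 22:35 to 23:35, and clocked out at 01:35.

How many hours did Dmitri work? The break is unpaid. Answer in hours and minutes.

Overnight: 20:58 → midnight = 3 h 2 min; midnight → 01:35 = 1 h 35 min; span 4 h 37 min; less 60 min break → 3 h 37 min

3 h 37 min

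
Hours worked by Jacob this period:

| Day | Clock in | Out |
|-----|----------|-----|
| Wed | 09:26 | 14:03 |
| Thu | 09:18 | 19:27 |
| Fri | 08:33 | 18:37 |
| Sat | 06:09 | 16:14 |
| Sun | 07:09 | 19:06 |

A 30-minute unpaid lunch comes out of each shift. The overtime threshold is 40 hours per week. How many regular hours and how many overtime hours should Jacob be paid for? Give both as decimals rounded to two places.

Regular 40.00 hours, overtime 4.37 hours

Wed: 09:26–14:03 = 4 h 37 min; less 30 min break → 4 h 7 min
Thu: 09:18–19:27 = 10 h 9 min; less 30 min break → 9 h 39 min
Fri: 08:33–18:37 = 10 h 4 min; less 30 min break → 9 h 34 min
Sat: 06:09–16:14 = 10 h 5 min; less 30 min break → 9 h 35 min
Sun: 07:09–19:06 = 11 h 57 min; less 30 min break → 11 h 27 min
Total worked: 44 h 22 min = 44.37 h.
Threshold 40 h → overtime 4 h 22 min, regular 40 h 0 min.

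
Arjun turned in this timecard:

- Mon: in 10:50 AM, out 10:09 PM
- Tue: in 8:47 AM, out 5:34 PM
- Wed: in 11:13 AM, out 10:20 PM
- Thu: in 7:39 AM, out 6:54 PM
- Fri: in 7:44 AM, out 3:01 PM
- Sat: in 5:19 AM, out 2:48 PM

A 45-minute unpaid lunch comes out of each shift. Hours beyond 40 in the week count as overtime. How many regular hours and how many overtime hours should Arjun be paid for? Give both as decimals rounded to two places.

Mon: 10:50 AM–10:09 PM = 11 h 19 min; less 45 min break → 10 h 34 min
Tue: 8:47 AM–5:34 PM = 8 h 47 min; less 45 min break → 8 h 2 min
Wed: 11:13 AM–10:20 PM = 11 h 7 min; less 45 min break → 10 h 22 min
Thu: 7:39 AM–6:54 PM = 11 h 15 min; less 45 min break → 10 h 30 min
Fri: 7:44 AM–3:01 PM = 7 h 17 min; less 45 min break → 6 h 32 min
Sat: 5:19 AM–2:48 PM = 9 h 29 min; less 45 min break → 8 h 44 min
Total worked: 54 h 44 min = 54.73 h.
Threshold 40 h → overtime 14 h 44 min, regular 40 h 0 min.

Regular 40.00 hours, overtime 14.73 hours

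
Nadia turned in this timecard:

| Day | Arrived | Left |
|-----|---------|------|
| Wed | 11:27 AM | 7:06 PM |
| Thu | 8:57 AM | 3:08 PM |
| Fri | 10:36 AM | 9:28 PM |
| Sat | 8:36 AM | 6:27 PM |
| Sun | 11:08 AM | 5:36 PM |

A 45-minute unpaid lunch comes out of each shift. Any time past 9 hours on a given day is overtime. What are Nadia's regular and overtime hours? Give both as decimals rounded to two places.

Regular 36.05 hours, overtime 1.22 hours

Wed: 11:27 AM–7:06 PM = 7 h 39 min; less 45 min break → 6 h 54 min
Thu: 8:57 AM–3:08 PM = 6 h 11 min; less 45 min break → 5 h 26 min
Fri: 10:36 AM–9:28 PM = 10 h 52 min; less 45 min break → 10 h 7 min
Sat: 8:36 AM–6:27 PM = 9 h 51 min; less 45 min break → 9 h 6 min
Sun: 11:08 AM–5:36 PM = 6 h 28 min; less 45 min break → 5 h 43 min
Wed reg 6 h 54 min / OT 0 h 0 min; Thu reg 5 h 26 min / OT 0 h 0 min; Fri reg 9 h 0 min / OT 1 h 7 min; Sat reg 9 h 0 min / OT 0 h 6 min; Sun reg 5 h 43 min / OT 0 h 0 min.
Totals: regular 36 h 3 min, overtime 1 h 13 min.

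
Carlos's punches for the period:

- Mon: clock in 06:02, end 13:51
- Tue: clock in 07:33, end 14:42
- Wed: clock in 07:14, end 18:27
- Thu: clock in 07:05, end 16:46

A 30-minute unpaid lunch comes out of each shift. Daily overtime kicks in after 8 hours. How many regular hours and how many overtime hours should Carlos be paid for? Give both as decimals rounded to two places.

Regular 29.97 hours, overtime 3.90 hours

Mon: 06:02–13:51 = 7 h 49 min; less 30 min break → 7 h 19 min
Tue: 07:33–14:42 = 7 h 9 min; less 30 min break → 6 h 39 min
Wed: 07:14–18:27 = 11 h 13 min; less 30 min break → 10 h 43 min
Thu: 07:05–16:46 = 9 h 41 min; less 30 min break → 9 h 11 min
Mon reg 7 h 19 min / OT 0 h 0 min; Tue reg 6 h 39 min / OT 0 h 0 min; Wed reg 8 h 0 min / OT 2 h 43 min; Thu reg 8 h 0 min / OT 1 h 11 min.
Totals: regular 29 h 58 min, overtime 3 h 54 min.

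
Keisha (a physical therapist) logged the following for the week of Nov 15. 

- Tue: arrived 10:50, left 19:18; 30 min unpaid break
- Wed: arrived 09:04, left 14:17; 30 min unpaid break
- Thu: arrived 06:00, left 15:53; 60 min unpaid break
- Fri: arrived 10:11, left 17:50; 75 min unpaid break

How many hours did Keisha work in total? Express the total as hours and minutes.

27 h 58 min

Tue: 10:50–19:18 = 8 h 28 min; less 30 min break → 7 h 58 min
Wed: 09:04–14:17 = 5 h 13 min; less 30 min break → 4 h 43 min
Thu: 06:00–15:53 = 9 h 53 min; less 60 min break → 8 h 53 min
Fri: 10:11–17:50 = 7 h 39 min; less 75 min break → 6 h 24 min
Total: 7 h 58 min + 4 h 43 min + 8 h 53 min + 6 h 24 min = 27 h 58 min.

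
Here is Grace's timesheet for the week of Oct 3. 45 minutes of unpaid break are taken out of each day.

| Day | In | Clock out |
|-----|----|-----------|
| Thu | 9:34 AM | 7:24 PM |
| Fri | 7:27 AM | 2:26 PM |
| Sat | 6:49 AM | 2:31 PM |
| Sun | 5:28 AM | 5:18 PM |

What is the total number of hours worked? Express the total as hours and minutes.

33 h 21 min

Thu: 9:34 AM–7:24 PM = 9 h 50 min; less 45 min break → 9 h 5 min
Fri: 7:27 AM–2:26 PM = 6 h 59 min; less 45 min break → 6 h 14 min
Sat: 6:49 AM–2:31 PM = 7 h 42 min; less 45 min break → 6 h 57 min
Sun: 5:28 AM–5:18 PM = 11 h 50 min; less 45 min break → 11 h 5 min
Total: 9 h 5 min + 6 h 14 min + 6 h 57 min + 11 h 5 min = 33 h 21 min.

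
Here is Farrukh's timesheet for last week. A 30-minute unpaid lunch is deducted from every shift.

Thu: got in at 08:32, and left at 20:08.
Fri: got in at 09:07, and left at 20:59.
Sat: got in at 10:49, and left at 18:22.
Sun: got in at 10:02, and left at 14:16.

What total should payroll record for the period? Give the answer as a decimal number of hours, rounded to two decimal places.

33.25 hours

Thu: 08:32–20:08 = 11 h 36 min; less 30 min break → 11 h 6 min
Fri: 09:07–20:59 = 11 h 52 min; less 30 min break → 11 h 22 min
Sat: 10:49–18:22 = 7 h 33 min; less 30 min break → 7 h 3 min
Sun: 10:02–14:16 = 4 h 14 min; less 30 min break → 3 h 44 min
Total: 11 h 6 min + 11 h 22 min + 7 h 3 min + 3 h 44 min = 33 h 15 min.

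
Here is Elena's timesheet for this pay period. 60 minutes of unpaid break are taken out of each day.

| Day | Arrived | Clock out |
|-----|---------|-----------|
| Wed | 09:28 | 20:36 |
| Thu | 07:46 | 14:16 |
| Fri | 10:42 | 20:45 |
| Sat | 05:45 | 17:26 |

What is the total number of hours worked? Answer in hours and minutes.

Wed: 09:28–20:36 = 11 h 8 min; less 60 min break → 10 h 8 min
Thu: 07:46–14:16 = 6 h 30 min; less 60 min break → 5 h 30 min
Fri: 10:42–20:45 = 10 h 3 min; less 60 min break → 9 h 3 min
Sat: 05:45–17:26 = 11 h 41 min; less 60 min break → 10 h 41 min
Total: 10 h 8 min + 5 h 30 min + 9 h 3 min + 10 h 41 min = 35 h 22 min.

35 h 22 min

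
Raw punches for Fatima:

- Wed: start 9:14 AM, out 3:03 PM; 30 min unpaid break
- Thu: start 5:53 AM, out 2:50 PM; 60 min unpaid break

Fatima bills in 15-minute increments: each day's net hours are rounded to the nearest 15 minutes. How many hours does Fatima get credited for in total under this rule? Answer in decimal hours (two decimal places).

Wed: 9:14 AM–3:03 PM = 5 h 49 min − 30 min = 5 h 19 min → rounds to 5 h 15 min
Thu: 5:53 AM–2:50 PM = 8 h 57 min − 60 min = 7 h 57 min → rounds to 8 h 0 min
Total credited: 13 h 15 min.

13.25 hours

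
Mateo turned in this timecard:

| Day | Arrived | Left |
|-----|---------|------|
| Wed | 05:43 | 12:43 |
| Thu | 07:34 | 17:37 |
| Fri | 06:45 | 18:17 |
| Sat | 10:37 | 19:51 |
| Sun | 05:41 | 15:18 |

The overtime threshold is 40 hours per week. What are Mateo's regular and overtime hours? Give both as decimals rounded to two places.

Regular 40.00 hours, overtime 7.43 hours

Wed: 05:43–12:43 = 7 h 0 min
Thu: 07:34–17:37 = 10 h 3 min
Fri: 06:45–18:17 = 11 h 32 min
Sat: 10:37–19:51 = 9 h 14 min
Sun: 05:41–15:18 = 9 h 37 min
Total worked: 47 h 26 min = 47.43 h.
Threshold 40 h → overtime 7 h 26 min, regular 40 h 0 min.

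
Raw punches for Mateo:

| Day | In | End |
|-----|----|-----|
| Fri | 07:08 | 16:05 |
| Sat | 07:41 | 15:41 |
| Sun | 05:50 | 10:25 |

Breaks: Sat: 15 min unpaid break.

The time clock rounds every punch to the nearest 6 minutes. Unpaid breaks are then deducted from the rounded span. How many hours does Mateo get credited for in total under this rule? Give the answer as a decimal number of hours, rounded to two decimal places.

Fri: in 07:08→07:06, out 16:05→16:06; 9 h 0 min
Sat: in 07:41→07:42, out 15:41→15:42; 8 h 0 min − 15 min = 7 h 45 min
Sun: in 05:50→05:48, out 10:25→10:24; 4 h 36 min
Total credited: 21 h 21 min.

21.35 hours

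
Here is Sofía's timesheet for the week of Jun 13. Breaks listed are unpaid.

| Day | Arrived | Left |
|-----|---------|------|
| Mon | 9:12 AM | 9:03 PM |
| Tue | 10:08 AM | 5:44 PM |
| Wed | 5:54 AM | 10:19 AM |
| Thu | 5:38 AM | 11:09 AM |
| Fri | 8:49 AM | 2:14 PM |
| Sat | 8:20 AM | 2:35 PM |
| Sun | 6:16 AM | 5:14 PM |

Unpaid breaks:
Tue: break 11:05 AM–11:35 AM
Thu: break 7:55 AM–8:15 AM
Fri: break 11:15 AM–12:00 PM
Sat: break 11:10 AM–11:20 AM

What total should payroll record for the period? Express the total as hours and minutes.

50 h 16 min

Mon: 9:12 AM–9:03 PM = 11 h 51 min
Tue: 10:08 AM–5:44 PM = 7 h 36 min; less 30 min break → 7 h 6 min
Wed: 5:54 AM–10:19 AM = 4 h 25 min
Thu: 5:38 AM–11:09 AM = 5 h 31 min; less 20 min break → 5 h 11 min
Fri: 8:49 AM–2:14 PM = 5 h 25 min; less 45 min break → 4 h 40 min
Sat: 8:20 AM–2:35 PM = 6 h 15 min; less 10 min break → 6 h 5 min
Sun: 6:16 AM–5:14 PM = 10 h 58 min
Total: 11 h 51 min + 7 h 6 min + 4 h 25 min + 5 h 11 min + 4 h 40 min + 6 h 5 min + 10 h 58 min = 50 h 16 min.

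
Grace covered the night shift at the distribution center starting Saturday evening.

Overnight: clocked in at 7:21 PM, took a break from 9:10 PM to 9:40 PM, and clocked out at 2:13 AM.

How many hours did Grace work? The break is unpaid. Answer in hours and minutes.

6 h 22 min

Overnight: 7:21 PM → midnight = 4 h 39 min; midnight → 2:13 AM = 2 h 13 min; span 6 h 52 min; less 30 min break → 6 h 22 min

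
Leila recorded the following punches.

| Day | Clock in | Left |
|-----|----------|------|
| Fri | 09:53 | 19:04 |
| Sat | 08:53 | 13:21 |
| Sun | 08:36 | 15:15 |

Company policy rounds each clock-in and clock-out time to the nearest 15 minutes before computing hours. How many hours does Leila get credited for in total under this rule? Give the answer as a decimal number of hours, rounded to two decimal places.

20.00 hours

Fri: in 09:53→10:00, out 19:04→19:00; 9 h 0 min
Sat: in 08:53→09:00, out 13:21→13:15; 4 h 15 min
Sun: in 08:36→08:30, out 15:15→15:15; 6 h 45 min
Total credited: 20 h 0 min.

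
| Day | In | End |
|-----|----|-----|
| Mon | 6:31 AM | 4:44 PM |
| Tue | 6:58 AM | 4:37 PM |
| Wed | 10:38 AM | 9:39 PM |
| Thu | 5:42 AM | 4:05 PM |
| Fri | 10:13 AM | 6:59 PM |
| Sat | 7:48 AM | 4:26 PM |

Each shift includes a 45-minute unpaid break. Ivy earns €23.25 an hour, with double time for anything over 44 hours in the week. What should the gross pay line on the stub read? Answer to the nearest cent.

€1495.75

Mon: 6:31 AM–4:44 PM = 10 h 13 min; less 45 min break → 9 h 28 min
Tue: 6:58 AM–4:37 PM = 9 h 39 min; less 45 min break → 8 h 54 min
Wed: 10:38 AM–9:39 PM = 11 h 1 min; less 45 min break → 10 h 16 min
Thu: 5:42 AM–4:05 PM = 10 h 23 min; less 45 min break → 9 h 38 min
Fri: 10:13 AM–6:59 PM = 8 h 46 min; less 45 min break → 8 h 1 min
Sat: 7:48 AM–4:26 PM = 8 h 38 min; less 45 min break → 7 h 53 min
Total worked: 54 h 10 min = 3250 min.
Regular 44 h 0 min = 2640 min at €23.25/h; overtime 10 h 10 min = 610 min at €46.50/h.
Pay = (2640 × €23.25 + 610 × €46.50) ÷ 60 = €1495.75.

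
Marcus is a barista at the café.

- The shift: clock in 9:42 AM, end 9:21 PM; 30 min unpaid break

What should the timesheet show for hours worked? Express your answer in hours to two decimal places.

The shift: 9:42 AM–9:21 PM = 11 h 39 min; less 30 min break → 11 h 9 min

11.15 hours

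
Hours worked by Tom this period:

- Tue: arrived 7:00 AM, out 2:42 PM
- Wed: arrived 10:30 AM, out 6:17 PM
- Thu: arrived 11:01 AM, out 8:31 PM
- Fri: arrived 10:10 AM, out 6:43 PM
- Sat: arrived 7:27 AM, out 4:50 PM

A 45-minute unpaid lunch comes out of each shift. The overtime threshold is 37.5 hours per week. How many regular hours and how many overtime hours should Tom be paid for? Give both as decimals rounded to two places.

Tue: 7:00 AM–2:42 PM = 7 h 42 min; less 45 min break → 6 h 57 min
Wed: 10:30 AM–6:17 PM = 7 h 47 min; less 45 min break → 7 h 2 min
Thu: 11:01 AM–8:31 PM = 9 h 30 min; less 45 min break → 8 h 45 min
Fri: 10:10 AM–6:43 PM = 8 h 33 min; less 45 min break → 7 h 48 min
Sat: 7:27 AM–4:50 PM = 9 h 23 min; less 45 min break → 8 h 38 min
Total worked: 39 h 10 min = 39.17 h.
Threshold 37.5 h → overtime 1 h 40 min, regular 37 h 30 min.

Regular 37.50 hours, overtime 1.67 hours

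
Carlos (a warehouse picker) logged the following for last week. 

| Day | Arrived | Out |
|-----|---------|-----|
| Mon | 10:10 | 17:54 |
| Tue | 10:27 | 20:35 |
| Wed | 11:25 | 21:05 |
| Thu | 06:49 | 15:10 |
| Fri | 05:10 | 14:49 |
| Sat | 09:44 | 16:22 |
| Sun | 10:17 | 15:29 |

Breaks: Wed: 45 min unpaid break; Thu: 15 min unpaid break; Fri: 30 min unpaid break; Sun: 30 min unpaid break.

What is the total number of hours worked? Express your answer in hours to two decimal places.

55.37 hours

Mon: 10:10–17:54 = 7 h 44 min
Tue: 10:27–20:35 = 10 h 8 min
Wed: 11:25–21:05 = 9 h 40 min; less 45 min break → 8 h 55 min
Thu: 06:49–15:10 = 8 h 21 min; less 15 min break → 8 h 6 min
Fri: 05:10–14:49 = 9 h 39 min; less 30 min break → 9 h 9 min
Sat: 09:44–16:22 = 6 h 38 min
Sun: 10:17–15:29 = 5 h 12 min; less 30 min break → 4 h 42 min
Total: 7 h 44 min + 10 h 8 min + 8 h 55 min + 8 h 6 min + 9 h 9 min + 6 h 38 min + 4 h 42 min = 55 h 22 min.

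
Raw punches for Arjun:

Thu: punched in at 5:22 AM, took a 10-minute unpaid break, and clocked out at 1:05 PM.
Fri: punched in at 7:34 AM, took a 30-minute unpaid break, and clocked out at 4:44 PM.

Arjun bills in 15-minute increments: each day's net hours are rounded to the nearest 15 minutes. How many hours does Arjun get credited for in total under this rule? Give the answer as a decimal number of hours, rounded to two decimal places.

Thu: 5:22 AM–1:05 PM = 7 h 43 min − 10 min = 7 h 33 min → rounds to 7 h 30 min
Fri: 7:34 AM–4:44 PM = 9 h 10 min − 30 min = 8 h 40 min → rounds to 8 h 45 min
Total credited: 16 h 15 min.

16.25 hours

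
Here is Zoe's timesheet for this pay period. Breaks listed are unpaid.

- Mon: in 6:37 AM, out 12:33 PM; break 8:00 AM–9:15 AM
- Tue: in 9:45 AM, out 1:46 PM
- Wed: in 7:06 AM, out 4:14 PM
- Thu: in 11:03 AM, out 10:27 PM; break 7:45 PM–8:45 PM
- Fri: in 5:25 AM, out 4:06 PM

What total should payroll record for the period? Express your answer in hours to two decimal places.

38.92 hours

Mon: 6:37 AM–12:33 PM = 5 h 56 min; less 75 min break → 4 h 41 min
Tue: 9:45 AM–1:46 PM = 4 h 1 min
Wed: 7:06 AM–4:14 PM = 9 h 8 min
Thu: 11:03 AM–10:27 PM = 11 h 24 min; less 60 min break → 10 h 24 min
Fri: 5:25 AM–4:06 PM = 10 h 41 min
Total: 4 h 41 min + 4 h 1 min + 9 h 8 min + 10 h 24 min + 10 h 41 min = 38 h 55 min.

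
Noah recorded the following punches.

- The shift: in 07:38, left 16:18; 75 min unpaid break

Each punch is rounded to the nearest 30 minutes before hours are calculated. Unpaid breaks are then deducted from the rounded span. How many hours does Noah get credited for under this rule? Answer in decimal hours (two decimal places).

7.75 hours

The shift: in 07:38→07:30, out 16:18→16:30; 9 h 0 min − 75 min = 7 h 45 min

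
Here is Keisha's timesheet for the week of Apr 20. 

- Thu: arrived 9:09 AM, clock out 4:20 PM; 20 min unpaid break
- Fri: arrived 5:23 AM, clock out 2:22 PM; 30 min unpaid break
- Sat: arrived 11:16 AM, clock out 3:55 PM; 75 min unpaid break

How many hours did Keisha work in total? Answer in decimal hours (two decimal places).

Thu: 9:09 AM–4:20 PM = 7 h 11 min; less 20 min break → 6 h 51 min
Fri: 5:23 AM–2:22 PM = 8 h 59 min; less 30 min break → 8 h 29 min
Sat: 11:16 AM–3:55 PM = 4 h 39 min; less 75 min break → 3 h 24 min
Total: 6 h 51 min + 8 h 29 min + 3 h 24 min = 18 h 44 min.

18.73 hours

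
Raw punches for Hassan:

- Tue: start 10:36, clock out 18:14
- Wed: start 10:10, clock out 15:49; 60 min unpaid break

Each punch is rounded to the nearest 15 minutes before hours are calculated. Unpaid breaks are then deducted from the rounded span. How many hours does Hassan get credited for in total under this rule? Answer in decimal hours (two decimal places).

Tue: in 10:36→10:30, out 18:14→18:15; 7 h 45 min
Wed: in 10:10→10:15, out 15:49→15:45; 5 h 30 min − 60 min = 4 h 30 min
Total credited: 12 h 15 min.

12.25 hours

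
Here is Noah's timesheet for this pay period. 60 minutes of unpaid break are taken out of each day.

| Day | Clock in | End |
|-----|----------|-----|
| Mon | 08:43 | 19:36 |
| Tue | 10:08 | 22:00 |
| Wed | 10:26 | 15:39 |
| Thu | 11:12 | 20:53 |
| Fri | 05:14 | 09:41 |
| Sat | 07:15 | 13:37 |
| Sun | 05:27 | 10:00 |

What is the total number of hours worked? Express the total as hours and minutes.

46 h 1 min

Mon: 08:43–19:36 = 10 h 53 min; less 60 min break → 9 h 53 min
Tue: 10:08–22:00 = 11 h 52 min; less 60 min break → 10 h 52 min
Wed: 10:26–15:39 = 5 h 13 min; less 60 min break → 4 h 13 min
Thu: 11:12–20:53 = 9 h 41 min; less 60 min break → 8 h 41 min
Fri: 05:14–09:41 = 4 h 27 min; less 60 min break → 3 h 27 min
Sat: 07:15–13:37 = 6 h 22 min; less 60 min break → 5 h 22 min
Sun: 05:27–10:00 = 4 h 33 min; less 60 min break → 3 h 33 min
Total: 9 h 53 min + 10 h 52 min + 4 h 13 min + 8 h 41 min + 3 h 27 min + 5 h 22 min + 3 h 33 min = 46 h 1 min.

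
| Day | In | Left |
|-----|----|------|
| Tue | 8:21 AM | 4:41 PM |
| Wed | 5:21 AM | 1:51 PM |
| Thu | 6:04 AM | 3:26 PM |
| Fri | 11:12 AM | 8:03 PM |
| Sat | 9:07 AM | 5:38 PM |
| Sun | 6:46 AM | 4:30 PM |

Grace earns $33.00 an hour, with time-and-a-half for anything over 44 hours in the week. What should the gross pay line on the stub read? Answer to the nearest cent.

Tue: 8:21 AM–4:41 PM = 8 h 20 min
Wed: 5:21 AM–1:51 PM = 8 h 30 min
Thu: 6:04 AM–3:26 PM = 9 h 22 min
Fri: 11:12 AM–8:03 PM = 8 h 51 min
Sat: 9:07 AM–5:38 PM = 8 h 31 min
Sun: 6:46 AM–4:30 PM = 9 h 44 min
Total worked: 53 h 18 min = 3198 min.
Regular 44 h 0 min = 2640 min at $33.00/h; overtime 9 h 18 min = 558 min at $49.50/h.
Pay = (2640 × $33.00 + 558 × $49.50) ÷ 60 = $1912.35.

$1912.35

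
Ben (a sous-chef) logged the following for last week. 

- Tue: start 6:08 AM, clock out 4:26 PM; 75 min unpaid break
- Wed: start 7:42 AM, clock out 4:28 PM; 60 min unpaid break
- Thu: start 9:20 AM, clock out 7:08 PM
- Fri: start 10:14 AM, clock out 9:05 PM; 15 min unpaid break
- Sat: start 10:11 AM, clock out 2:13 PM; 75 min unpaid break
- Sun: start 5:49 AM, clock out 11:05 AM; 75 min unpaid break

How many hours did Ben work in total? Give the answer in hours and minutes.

44 h 1 min

Tue: 6:08 AM–4:26 PM = 10 h 18 min; less 75 min break → 9 h 3 min
Wed: 7:42 AM–4:28 PM = 8 h 46 min; less 60 min break → 7 h 46 min
Thu: 9:20 AM–7:08 PM = 9 h 48 min
Fri: 10:14 AM–9:05 PM = 10 h 51 min; less 15 min break → 10 h 36 min
Sat: 10:11 AM–2:13 PM = 4 h 2 min; less 75 min break → 2 h 47 min
Sun: 5:49 AM–11:05 AM = 5 h 16 min; less 75 min break → 4 h 1 min
Total: 9 h 3 min + 7 h 46 min + 9 h 48 min + 10 h 36 min + 2 h 47 min + 4 h 1 min = 44 h 1 min.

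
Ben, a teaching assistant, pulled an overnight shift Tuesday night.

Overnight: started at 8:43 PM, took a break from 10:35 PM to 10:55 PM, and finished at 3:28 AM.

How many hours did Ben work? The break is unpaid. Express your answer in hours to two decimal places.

6.42 hours

Overnight: 8:43 PM → midnight = 3 h 17 min; midnight → 3:28 AM = 3 h 28 min; span 6 h 45 min; less 20 min break → 6 h 25 min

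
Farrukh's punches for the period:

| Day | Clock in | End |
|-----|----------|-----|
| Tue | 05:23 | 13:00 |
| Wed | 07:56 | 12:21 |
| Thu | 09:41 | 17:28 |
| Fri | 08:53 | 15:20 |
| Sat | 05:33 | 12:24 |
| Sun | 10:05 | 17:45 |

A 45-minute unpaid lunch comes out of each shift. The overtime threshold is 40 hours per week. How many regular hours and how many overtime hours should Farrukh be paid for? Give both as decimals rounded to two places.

Regular 36.28 hours, overtime 0.00 hours

Tue: 05:23–13:00 = 7 h 37 min; less 45 min break → 6 h 52 min
Wed: 07:56–12:21 = 4 h 25 min; less 45 min break → 3 h 40 min
Thu: 09:41–17:28 = 7 h 47 min; less 45 min break → 7 h 2 min
Fri: 08:53–15:20 = 6 h 27 min; less 45 min break → 5 h 42 min
Sat: 05:33–12:24 = 6 h 51 min; less 45 min break → 6 h 6 min
Sun: 10:05–17:45 = 7 h 40 min; less 45 min break → 6 h 55 min
Total worked: 36 h 17 min = 36.28 h.
Threshold 40 h → overtime 0 h 0 min, regular 36 h 17 min.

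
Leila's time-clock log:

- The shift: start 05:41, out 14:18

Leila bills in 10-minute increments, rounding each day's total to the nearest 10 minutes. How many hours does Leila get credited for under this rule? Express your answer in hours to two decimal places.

The shift: 05:41–14:18 = 8 h 37 min → rounds to 8 h 40 min

8.67 hours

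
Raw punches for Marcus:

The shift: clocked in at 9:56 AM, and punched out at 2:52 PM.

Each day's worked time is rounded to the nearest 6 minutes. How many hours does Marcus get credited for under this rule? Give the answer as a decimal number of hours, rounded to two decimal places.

The shift: 9:56 AM–2:52 PM = 4 h 56 min → rounds to 4 h 54 min

4.90 hours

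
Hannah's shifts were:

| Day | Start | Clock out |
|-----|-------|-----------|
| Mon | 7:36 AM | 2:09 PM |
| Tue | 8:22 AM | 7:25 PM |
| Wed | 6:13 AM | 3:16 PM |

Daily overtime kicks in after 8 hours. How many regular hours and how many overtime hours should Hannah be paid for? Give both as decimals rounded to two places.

Mon: 7:36 AM–2:09 PM = 6 h 33 min
Tue: 8:22 AM–7:25 PM = 11 h 3 min
Wed: 6:13 AM–3:16 PM = 9 h 3 min
Mon reg 6 h 33 min / OT 0 h 0 min; Tue reg 8 h 0 min / OT 3 h 3 min; Wed reg 8 h 0 min / OT 1 h 3 min.
Totals: regular 22 h 33 min, overtime 4 h 6 min.

Regular 22.55 hours, overtime 4.10 hours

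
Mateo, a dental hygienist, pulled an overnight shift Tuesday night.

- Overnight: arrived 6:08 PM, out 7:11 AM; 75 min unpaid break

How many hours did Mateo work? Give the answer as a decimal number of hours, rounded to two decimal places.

11.80 hours

Overnight: 6:08 PM → midnight = 5 h 52 min; midnight → 7:11 AM = 7 h 11 min; span 13 h 3 min; less 75 min break → 11 h 48 min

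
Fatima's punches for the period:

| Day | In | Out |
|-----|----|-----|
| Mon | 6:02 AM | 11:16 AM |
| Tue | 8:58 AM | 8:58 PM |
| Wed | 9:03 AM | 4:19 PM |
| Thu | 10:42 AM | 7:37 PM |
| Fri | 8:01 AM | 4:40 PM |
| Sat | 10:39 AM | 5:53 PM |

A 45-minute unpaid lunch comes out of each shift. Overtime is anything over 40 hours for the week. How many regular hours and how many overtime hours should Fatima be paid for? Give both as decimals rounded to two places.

Regular 40.00 hours, overtime 4.80 hours

Mon: 6:02 AM–11:16 AM = 5 h 14 min; less 45 min break → 4 h 29 min
Tue: 8:58 AM–8:58 PM = 12 h 0 min; less 45 min break → 11 h 15 min
Wed: 9:03 AM–4:19 PM = 7 h 16 min; less 45 min break → 6 h 31 min
Thu: 10:42 AM–7:37 PM = 8 h 55 min; less 45 min break → 8 h 10 min
Fri: 8:01 AM–4:40 PM = 8 h 39 min; less 45 min break → 7 h 54 min
Sat: 10:39 AM–5:53 PM = 7 h 14 min; less 45 min break → 6 h 29 min
Total worked: 44 h 48 min = 44.80 h.
Threshold 40 h → overtime 4 h 48 min, regular 40 h 0 min.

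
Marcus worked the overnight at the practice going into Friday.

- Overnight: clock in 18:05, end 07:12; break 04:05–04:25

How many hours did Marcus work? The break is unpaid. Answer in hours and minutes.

Overnight: 18:05 → midnight = 5 h 55 min; midnight → 07:12 = 7 h 12 min; span 13 h 7 min; less 20 min break → 12 h 47 min

12 h 47 min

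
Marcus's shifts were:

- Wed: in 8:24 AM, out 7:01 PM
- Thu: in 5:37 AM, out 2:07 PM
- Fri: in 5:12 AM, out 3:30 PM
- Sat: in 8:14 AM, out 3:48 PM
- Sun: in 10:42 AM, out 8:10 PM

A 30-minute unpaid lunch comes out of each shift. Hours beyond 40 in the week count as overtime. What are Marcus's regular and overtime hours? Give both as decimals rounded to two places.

Wed: 8:24 AM–7:01 PM = 10 h 37 min; less 30 min break → 10 h 7 min
Thu: 5:37 AM–2:07 PM = 8 h 30 min; less 30 min break → 8 h 0 min
Fri: 5:12 AM–3:30 PM = 10 h 18 min; less 30 min break → 9 h 48 min
Sat: 8:14 AM–3:48 PM = 7 h 34 min; less 30 min break → 7 h 4 min
Sun: 10:42 AM–8:10 PM = 9 h 28 min; less 30 min break → 8 h 58 min
Total worked: 43 h 57 min = 43.95 h.
Threshold 40 h → overtime 3 h 57 min, regular 40 h 0 min.

Regular 40.00 hours, overtime 3.95 hours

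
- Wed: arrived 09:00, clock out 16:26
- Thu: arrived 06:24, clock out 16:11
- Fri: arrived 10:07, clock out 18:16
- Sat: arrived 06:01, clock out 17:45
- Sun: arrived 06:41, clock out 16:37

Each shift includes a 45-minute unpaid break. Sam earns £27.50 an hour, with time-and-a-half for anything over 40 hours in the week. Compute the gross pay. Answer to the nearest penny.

Wed: 09:00–16:26 = 7 h 26 min; less 45 min break → 6 h 41 min
Thu: 06:24–16:11 = 9 h 47 min; less 45 min break → 9 h 2 min
Fri: 10:07–18:16 = 8 h 9 min; less 45 min break → 7 h 24 min
Sat: 06:01–17:45 = 11 h 44 min; less 45 min break → 10 h 59 min
Sun: 06:41–16:37 = 9 h 56 min; less 45 min break → 9 h 11 min
Total worked: 43 h 17 min = 2597 min.
Regular 40 h 0 min = 2400 min at £27.50/h; overtime 3 h 17 min = 197 min at £41.25/h.
Pay = (2400 × £27.50 + 197 × £41.25) ÷ 60 = £1235.44.

£1235.44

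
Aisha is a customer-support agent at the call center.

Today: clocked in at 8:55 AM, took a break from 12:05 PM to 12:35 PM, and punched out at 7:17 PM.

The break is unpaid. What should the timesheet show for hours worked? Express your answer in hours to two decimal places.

9.87 hours

Today: 8:55 AM–7:17 PM = 10 h 22 min; less 30 min break → 9 h 52 min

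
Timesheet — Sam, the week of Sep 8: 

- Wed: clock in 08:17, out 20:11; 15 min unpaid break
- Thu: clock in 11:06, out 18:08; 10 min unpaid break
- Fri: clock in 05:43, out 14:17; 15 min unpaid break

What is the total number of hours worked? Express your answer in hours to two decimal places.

26.83 hours

Wed: 08:17–20:11 = 11 h 54 min; less 15 min break → 11 h 39 min
Thu: 11:06–18:08 = 7 h 2 min; less 10 min break → 6 h 52 min
Fri: 05:43–14:17 = 8 h 34 min; less 15 min break → 8 h 19 min
Total: 11 h 39 min + 6 h 52 min + 8 h 19 min = 26 h 50 min.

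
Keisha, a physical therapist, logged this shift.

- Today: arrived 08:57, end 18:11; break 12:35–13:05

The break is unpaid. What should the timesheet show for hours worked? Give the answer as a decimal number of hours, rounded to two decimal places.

8.73 hours

Today: 08:57–18:11 = 9 h 14 min; less 30 min break → 8 h 44 min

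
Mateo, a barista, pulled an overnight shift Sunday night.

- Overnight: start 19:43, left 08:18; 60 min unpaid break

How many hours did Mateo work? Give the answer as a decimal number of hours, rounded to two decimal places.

Overnight: 19:43 → midnight = 4 h 17 min; midnight → 08:18 = 8 h 18 min; span 12 h 35 min; less 60 min break → 11 h 35 min

11.58 hours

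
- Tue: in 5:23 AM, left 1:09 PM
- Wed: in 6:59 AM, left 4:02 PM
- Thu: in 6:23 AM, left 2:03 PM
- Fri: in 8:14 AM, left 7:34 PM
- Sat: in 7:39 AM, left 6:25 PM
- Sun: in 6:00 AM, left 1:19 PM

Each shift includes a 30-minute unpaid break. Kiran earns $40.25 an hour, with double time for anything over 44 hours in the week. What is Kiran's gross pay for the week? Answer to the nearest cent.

Tue: 5:23 AM–1:09 PM = 7 h 46 min; less 30 min break → 7 h 16 min
Wed: 6:59 AM–4:02 PM = 9 h 3 min; less 30 min break → 8 h 33 min
Thu: 6:23 AM–2:03 PM = 7 h 40 min; less 30 min break → 7 h 10 min
Fri: 8:14 AM–7:34 PM = 11 h 20 min; less 30 min break → 10 h 50 min
Sat: 7:39 AM–6:25 PM = 10 h 46 min; less 30 min break → 10 h 16 min
Sun: 6:00 AM–1:19 PM = 7 h 19 min; less 30 min break → 6 h 49 min
Total worked: 50 h 54 min = 3054 min.
Regular 44 h 0 min = 2640 min at $40.25/h; overtime 6 h 54 min = 414 min at $80.50/h.
Pay = (2640 × $40.25 + 414 × $80.50) ÷ 60 = $2326.45.

$2326.45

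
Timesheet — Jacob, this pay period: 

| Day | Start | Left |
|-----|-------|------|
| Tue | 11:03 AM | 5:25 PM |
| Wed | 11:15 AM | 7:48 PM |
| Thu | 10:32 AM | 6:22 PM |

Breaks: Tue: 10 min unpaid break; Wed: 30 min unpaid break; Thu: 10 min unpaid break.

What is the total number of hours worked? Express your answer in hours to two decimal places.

Tue: 11:03 AM–5:25 PM = 6 h 22 min; less 10 min break → 6 h 12 min
Wed: 11:15 AM–7:48 PM = 8 h 33 min; less 30 min break → 8 h 3 min
Thu: 10:32 AM–6:22 PM = 7 h 50 min; less 10 min break → 7 h 40 min
Total: 6 h 12 min + 8 h 3 min + 7 h 40 min = 21 h 55 min.

21.92 hours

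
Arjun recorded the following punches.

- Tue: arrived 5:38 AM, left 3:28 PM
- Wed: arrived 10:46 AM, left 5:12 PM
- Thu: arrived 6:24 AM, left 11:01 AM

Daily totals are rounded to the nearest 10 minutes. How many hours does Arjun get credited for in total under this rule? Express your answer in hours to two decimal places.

Tue: 5:38 AM–3:28 PM = 9 h 50 min → rounds to 9 h 50 min
Wed: 10:46 AM–5:12 PM = 6 h 26 min → rounds to 6 h 30 min
Thu: 6:24 AM–11:01 AM = 4 h 37 min → rounds to 4 h 40 min
Total credited: 21 h 0 min.

21.00 hours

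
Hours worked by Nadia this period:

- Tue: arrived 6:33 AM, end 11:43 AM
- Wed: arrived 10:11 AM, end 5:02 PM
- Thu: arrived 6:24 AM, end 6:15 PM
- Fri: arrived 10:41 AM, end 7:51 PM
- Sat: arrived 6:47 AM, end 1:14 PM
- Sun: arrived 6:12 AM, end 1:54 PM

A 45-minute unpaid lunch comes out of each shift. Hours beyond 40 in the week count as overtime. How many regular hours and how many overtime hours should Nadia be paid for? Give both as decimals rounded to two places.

Regular 40.00 hours, overtime 2.68 hours

Tue: 6:33 AM–11:43 AM = 5 h 10 min; less 45 min break → 4 h 25 min
Wed: 10:11 AM–5:02 PM = 6 h 51 min; less 45 min break → 6 h 6 min
Thu: 6:24 AM–6:15 PM = 11 h 51 min; less 45 min break → 11 h 6 min
Fri: 10:41 AM–7:51 PM = 9 h 10 min; less 45 min break → 8 h 25 min
Sat: 6:47 AM–1:14 PM = 6 h 27 min; less 45 min break → 5 h 42 min
Sun: 6:12 AM–1:54 PM = 7 h 42 min; less 45 min break → 6 h 57 min
Total worked: 42 h 41 min = 42.68 h.
Threshold 40 h → overtime 2 h 41 min, regular 40 h 0 min.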